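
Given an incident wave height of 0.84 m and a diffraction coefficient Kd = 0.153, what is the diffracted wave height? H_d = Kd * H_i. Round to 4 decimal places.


H_d = Kd * H_i
H_d = 0.153 * 0.84
H_d = 0.1285 m

0.1285


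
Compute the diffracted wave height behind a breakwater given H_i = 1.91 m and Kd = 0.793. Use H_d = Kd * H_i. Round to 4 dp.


H_d = Kd * H_i
H_d = 0.793 * 1.91
H_d = 1.5146 m

1.5146


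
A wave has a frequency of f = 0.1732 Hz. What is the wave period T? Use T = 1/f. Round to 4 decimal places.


T = 1 / f
T = 1 / 0.1732
T = 5.7737 s

5.7737


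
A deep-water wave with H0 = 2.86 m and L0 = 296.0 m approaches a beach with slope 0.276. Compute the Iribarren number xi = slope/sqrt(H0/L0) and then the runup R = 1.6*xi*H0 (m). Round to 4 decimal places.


xi = slope / sqrt(H0/L0)
H0/L0 = 2.86/296.0 = 0.009662
sqrt(0.009662) = 0.098296
xi = 0.276 / 0.098296 = 2.807837
R = 1.6 * xi * H0 = 1.6 * 2.807837 * 2.86
R = 12.8487 m

12.8487


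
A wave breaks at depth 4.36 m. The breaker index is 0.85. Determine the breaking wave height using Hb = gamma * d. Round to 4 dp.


Hb = gamma * d
Hb = 0.85 * 4.36
Hb = 3.7060 m

3.7060


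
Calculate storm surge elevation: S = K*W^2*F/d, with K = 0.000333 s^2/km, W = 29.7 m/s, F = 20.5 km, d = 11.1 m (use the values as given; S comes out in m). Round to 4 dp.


S = K * W^2 * F / d
W^2 = 29.7^2 = 882.09
S = 0.000333 * 882.09 * 20.5 / 11.1
Numerator = 0.000333 * 882.09 * 20.5 = 6.021587
S = 6.021587 / 11.1 = 0.5425 m

0.5425


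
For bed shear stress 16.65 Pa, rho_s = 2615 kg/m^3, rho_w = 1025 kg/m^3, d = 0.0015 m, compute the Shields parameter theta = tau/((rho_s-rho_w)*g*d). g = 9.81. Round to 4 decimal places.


theta = tau / ((rho_s - rho_w) * g * d)
rho_s - rho_w = 2615 - 1025 = 1590
Denominator = 1590 * 9.81 * 0.0015 = 23.396850
theta = 16.65 / 23.396850
theta = 0.7116

0.7116


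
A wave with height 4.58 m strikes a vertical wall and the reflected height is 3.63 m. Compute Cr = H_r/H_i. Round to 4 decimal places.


Cr = H_r / H_i
Cr = 3.63 / 4.58
Cr = 0.7926

0.7926


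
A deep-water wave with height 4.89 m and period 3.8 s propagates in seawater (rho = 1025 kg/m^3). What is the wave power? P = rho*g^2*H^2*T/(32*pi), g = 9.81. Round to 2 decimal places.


P = rho * g^2 * H^2 * T / (32 * pi)
P = 1025 * 9.81^2 * 4.89^2 * 3.8 / (32 * pi)
P = 1025 * 96.2361 * 23.9121 * 3.8 / 100.53096
P = 89158.62 W/m

89158.62


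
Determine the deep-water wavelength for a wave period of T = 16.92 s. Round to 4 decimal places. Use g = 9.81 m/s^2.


L0 = g * T^2 / (2 * pi)
L0 = 9.81 * 16.92^2 / (2 * pi)
L0 = 9.81 * 286.2864 / 6.28319
L0 = 2808.4696 / 6.28319
L0 = 446.9818 m

446.9818


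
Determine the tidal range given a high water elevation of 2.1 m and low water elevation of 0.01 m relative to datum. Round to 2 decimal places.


Tidal range = High water - Low water
Tidal range = 2.1 - (0.01)
Tidal range = 2.09 m

2.09


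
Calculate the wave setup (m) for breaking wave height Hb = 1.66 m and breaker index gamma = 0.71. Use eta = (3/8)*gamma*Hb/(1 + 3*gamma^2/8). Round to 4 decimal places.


eta = (3/8) * gamma * Hb / (1 + 3*gamma^2/8)
Numerator = (3/8) * 0.71 * 1.66 = 0.441975
Denominator = 1 + 3*0.71^2/8 = 1 + 0.189038 = 1.189038
eta = 0.441975 / 1.189038
eta = 0.3717 m

0.3717


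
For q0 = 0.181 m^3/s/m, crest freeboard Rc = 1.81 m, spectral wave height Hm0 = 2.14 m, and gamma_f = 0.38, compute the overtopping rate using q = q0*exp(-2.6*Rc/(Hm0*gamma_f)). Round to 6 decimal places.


q = q0 * exp(-2.6 * Rc / (Hm0 * gamma_f))
Exponent = -2.6 * 1.81 / (2.14 * 0.38)
= -2.6 * 1.81 / 0.8132
= -5.787014
exp(-5.787014) = 0.003067
q = 0.181 * 0.003067
q = 0.000555 m^3/s/m

0.000555


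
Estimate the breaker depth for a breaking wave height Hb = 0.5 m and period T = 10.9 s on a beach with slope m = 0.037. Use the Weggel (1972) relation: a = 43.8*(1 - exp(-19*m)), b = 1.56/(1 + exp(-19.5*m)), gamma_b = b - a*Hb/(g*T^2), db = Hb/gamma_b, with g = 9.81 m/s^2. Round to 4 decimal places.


a = 43.8 * (1 - exp(-19 * m))
exp(-19 * 0.037) = exp(-0.7030) = 0.495098
a = 43.8 * (1 - 0.495098) = 22.114717
b = 1.56 / (1 + exp(-19.5 * m))
exp(-19.5 * 0.037) = exp(-0.7215) = 0.486023
b = 1.56 / (1 + 0.486023) = 1.049782
Hb / (g * T^2) = 0.5 / (9.81 * 10.9^2) = 0.5 / 1165.5261 = 0.00042899
gamma_b = b - a * Hb/(g*T^2) = 1.049782 - 22.114717 * 0.00042899 = 1.040295
db = Hb / gamma_b = 0.5 / 1.040295
db = 0.4806 m

0.4806


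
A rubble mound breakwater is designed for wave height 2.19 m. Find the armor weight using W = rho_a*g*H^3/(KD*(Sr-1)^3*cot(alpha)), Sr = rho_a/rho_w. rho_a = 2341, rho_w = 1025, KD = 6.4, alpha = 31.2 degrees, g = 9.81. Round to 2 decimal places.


Sr = rho_a / rho_w = 2341 / 1025 = 2.283902
(Sr - 1) = 1.283902
(Sr - 1)^3 = 2.116392
cot(31.2) = 1 / tan(31.2) = 1 / 0.605622 = 1.651196
Numerator = 2341 * 9.81 * 2.19^3 = 241214.1417
Denominator = 6.4 * 2.116392 * 1.651196 = 22.365301
W = 241214.1417 / 22.365301
W = 10785.20 N

10785.20


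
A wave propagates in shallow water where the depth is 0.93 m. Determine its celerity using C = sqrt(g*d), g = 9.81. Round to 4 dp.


Using the shallow-water approximation:
C = sqrt(g * d) = sqrt(9.81 * 0.93)
C = sqrt(9.1233)
C = 3.0205 m/s

3.0205


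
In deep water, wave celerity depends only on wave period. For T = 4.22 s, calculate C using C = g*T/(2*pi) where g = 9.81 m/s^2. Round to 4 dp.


We use the deep-water celerity formula:
C = g * T / (2 * pi)
C = 9.81 * 4.22 / (2 * 3.14159...)
C = 41.398200 / 6.283185
C = 6.5887 m/s

6.5887


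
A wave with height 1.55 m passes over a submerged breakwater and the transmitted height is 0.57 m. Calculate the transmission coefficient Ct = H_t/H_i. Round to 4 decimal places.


Ct = H_t / H_i
Ct = 0.57 / 1.55
Ct = 0.3677

0.3677


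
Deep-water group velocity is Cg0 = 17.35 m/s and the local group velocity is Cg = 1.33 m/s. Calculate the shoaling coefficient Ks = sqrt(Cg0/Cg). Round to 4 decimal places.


Ks = sqrt(Cg0 / Cg)
Ks = sqrt(17.35 / 1.33)
Ks = sqrt(13.0451)
Ks = 3.6118

3.6118


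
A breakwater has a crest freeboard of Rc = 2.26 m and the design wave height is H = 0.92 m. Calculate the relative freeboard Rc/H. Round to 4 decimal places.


Relative freeboard = Rc / H
= 2.26 / 0.92
= 2.4565

2.4565


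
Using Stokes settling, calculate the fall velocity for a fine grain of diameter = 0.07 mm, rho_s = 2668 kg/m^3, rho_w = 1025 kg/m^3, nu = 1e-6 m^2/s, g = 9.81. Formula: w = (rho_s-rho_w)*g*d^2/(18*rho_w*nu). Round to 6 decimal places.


w = (rho_s - rho_w) * g * d^2 / (18 * rho_w * nu)
d = 0.07 mm = 0.000070 m
rho_s - rho_w = 2668 - 1025 = 1643
Numerator = 1643 * 9.81 * (0.000070)^2 = 0.000078977367
Denominator = 18 * 1025 * 1e-6 = 0.018450
w = 0.004281 m/s

0.004281


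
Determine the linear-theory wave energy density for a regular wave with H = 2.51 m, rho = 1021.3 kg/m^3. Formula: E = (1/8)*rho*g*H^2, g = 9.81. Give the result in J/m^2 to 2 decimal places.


E = (1/8) * rho * g * H^2
E = (1/8) * 1021.3 * 9.81 * 2.51^2
E = 0.125 * 1021.3 * 9.81 * 6.3001
E = 7890.05 J/m^2

7890.05


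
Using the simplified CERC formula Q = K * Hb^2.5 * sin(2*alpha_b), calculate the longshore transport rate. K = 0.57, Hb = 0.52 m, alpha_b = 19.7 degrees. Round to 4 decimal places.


Q = K * Hb^2.5 * sin(2 * alpha_b)
Hb^2.5 = 0.52^2.5 = 0.194988
sin(2 * 19.7) = sin(39.4) = 0.634731
Q = 0.57 * 0.194988 * 0.634731
Q = 0.0705 m^3/s

0.0705


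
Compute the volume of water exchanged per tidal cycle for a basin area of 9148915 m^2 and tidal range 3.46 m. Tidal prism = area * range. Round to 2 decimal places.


Tidal prism = Area * Tidal range
P = 9148915 * 3.46
P = 31655245.90 m^3

31655245.90


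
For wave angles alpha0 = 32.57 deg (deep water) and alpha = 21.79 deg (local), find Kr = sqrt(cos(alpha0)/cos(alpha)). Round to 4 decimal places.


Kr = sqrt(cos(alpha0) / cos(alpha))
cos(32.57) = 0.842734
cos(21.79) = 0.928551
Kr = sqrt(0.842734 / 0.928551)
Kr = sqrt(0.907580)
Kr = 0.9527

0.9527


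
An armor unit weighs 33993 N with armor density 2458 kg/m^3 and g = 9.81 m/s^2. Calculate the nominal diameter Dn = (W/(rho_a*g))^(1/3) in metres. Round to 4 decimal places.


V = W / (rho_a * g)
V = 33993 / (2458 * 9.81)
V = 33993 / 24112.98
V = 1.409739 m^3
Dn = V^(1/3) = 1.409739^(1/3)
Dn = 1.1213 m

1.1213


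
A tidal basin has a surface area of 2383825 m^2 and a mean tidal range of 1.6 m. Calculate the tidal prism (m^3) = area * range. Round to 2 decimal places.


Tidal prism = Area * Tidal range
P = 2383825 * 1.6
P = 3814120.00 m^3

3814120.00


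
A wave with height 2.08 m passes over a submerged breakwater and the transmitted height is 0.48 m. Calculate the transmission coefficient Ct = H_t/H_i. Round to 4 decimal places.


Ct = H_t / H_i
Ct = 0.48 / 2.08
Ct = 0.2308

0.2308


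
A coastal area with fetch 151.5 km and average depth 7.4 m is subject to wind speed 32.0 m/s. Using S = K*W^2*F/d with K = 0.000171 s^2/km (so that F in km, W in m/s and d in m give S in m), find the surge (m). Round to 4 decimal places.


S = K * W^2 * F / d
W^2 = 32.0^2 = 1024.00
S = 0.000171 * 1024.00 * 151.5 / 7.4
Numerator = 0.000171 * 1024.00 * 151.5 = 26.528256
S = 26.528256 / 7.4 = 3.5849 m

3.5849


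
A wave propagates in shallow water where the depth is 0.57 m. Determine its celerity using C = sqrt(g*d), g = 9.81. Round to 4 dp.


Using the shallow-water approximation:
C = sqrt(g * d) = sqrt(9.81 * 0.57)
C = sqrt(5.5917)
C = 2.3647 m/s

2.3647


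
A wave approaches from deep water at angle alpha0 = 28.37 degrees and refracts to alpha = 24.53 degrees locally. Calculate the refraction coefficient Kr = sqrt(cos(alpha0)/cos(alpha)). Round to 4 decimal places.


Kr = sqrt(cos(alpha0) / cos(alpha))
cos(28.37) = 0.879897
cos(24.53) = 0.909744
Kr = sqrt(0.879897 / 0.909744)
Kr = sqrt(0.967192)
Kr = 0.9835

0.9835


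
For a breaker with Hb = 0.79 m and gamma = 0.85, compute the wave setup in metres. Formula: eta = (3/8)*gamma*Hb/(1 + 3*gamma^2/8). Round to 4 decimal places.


eta = (3/8) * gamma * Hb / (1 + 3*gamma^2/8)
Numerator = (3/8) * 0.85 * 0.79 = 0.251812
Denominator = 1 + 3*0.85^2/8 = 1 + 0.270938 = 1.270938
eta = 0.251812 / 1.270938
eta = 0.1981 m

0.1981


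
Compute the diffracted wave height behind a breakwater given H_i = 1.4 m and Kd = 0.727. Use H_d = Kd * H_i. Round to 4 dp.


H_d = Kd * H_i
H_d = 0.727 * 1.4
H_d = 1.0178 m

1.0178


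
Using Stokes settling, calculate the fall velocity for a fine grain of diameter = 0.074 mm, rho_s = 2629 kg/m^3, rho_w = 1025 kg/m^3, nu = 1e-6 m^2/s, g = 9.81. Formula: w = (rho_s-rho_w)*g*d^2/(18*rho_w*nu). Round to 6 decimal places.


w = (rho_s - rho_w) * g * d^2 / (18 * rho_w * nu)
d = 0.074 mm = 0.000074 m
rho_s - rho_w = 2629 - 1025 = 1604
Numerator = 1604 * 9.81 * (0.000074)^2 = 0.000086166174
Denominator = 18 * 1025 * 1e-6 = 0.018450
w = 0.004670 m/s

0.004670


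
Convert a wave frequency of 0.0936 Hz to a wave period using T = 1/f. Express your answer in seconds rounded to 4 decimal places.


T = 1 / f
T = 1 / 0.0936
T = 10.6838 s

10.6838


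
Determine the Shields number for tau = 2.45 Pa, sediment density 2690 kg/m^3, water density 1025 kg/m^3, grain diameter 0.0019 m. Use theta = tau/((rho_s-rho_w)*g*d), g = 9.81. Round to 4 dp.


theta = tau / ((rho_s - rho_w) * g * d)
rho_s - rho_w = 2690 - 1025 = 1665
Denominator = 1665 * 9.81 * 0.0019 = 31.033935
theta = 2.45 / 31.033935
theta = 0.0789

0.0789


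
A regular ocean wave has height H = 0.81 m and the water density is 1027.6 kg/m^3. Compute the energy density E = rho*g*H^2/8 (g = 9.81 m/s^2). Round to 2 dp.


E = (1/8) * rho * g * H^2
E = (1/8) * 1027.6 * 9.81 * 0.81^2
E = 0.125 * 1027.6 * 9.81 * 0.6561
E = 826.75 J/m^2

826.75


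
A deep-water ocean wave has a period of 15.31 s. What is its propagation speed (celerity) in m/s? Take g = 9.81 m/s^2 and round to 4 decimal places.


We use the deep-water celerity formula:
C = g * T / (2 * pi)
C = 9.81 * 15.31 / (2 * 3.14159...)
C = 150.191100 / 6.283185
C = 23.9037 m/s

23.9037


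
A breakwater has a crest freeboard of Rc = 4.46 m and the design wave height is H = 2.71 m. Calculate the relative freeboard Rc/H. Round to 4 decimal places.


Relative freeboard = Rc / H
= 4.46 / 2.71
= 1.6458

1.6458


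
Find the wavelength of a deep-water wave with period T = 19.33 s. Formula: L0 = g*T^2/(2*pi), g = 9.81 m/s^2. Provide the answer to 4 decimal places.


L0 = g * T^2 / (2 * pi)
L0 = 9.81 * 19.33^2 / (2 * pi)
L0 = 9.81 * 373.6489 / 6.28319
L0 = 3665.4957 / 6.28319
L0 = 583.3818 m

583.3818


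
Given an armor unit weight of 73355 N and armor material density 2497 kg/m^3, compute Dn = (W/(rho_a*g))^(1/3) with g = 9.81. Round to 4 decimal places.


V = W / (rho_a * g)
V = 73355 / (2497 * 9.81)
V = 73355 / 24495.57
V = 2.994623 m^3
Dn = V^(1/3) = 2.994623^(1/3)
Dn = 1.4414 m

1.4414


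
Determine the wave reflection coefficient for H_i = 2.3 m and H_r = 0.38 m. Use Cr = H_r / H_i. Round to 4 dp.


Cr = H_r / H_i
Cr = 0.38 / 2.3
Cr = 0.1652

0.1652


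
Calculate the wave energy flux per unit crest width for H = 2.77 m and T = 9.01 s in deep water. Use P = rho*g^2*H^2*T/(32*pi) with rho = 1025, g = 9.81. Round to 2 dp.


P = rho * g^2 * H^2 * T / (32 * pi)
P = 1025 * 9.81^2 * 2.77^2 * 9.01 / (32 * pi)
P = 1025 * 96.2361 * 7.6729 * 9.01 / 100.53096
P = 67833.83 W/m

67833.83


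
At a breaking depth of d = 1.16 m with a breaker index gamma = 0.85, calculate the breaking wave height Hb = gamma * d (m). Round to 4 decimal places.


Hb = gamma * d
Hb = 0.85 * 1.16
Hb = 0.9860 m

0.9860


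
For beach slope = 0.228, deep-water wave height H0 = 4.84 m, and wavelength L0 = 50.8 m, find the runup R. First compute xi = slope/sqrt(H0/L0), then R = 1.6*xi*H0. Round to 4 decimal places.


xi = slope / sqrt(H0/L0)
H0/L0 = 4.84/50.8 = 0.095276
sqrt(0.095276) = 0.308667
xi = 0.228 / 0.308667 = 0.738659
R = 1.6 * xi * H0 = 1.6 * 0.738659 * 4.84
R = 5.7202 m

5.7202


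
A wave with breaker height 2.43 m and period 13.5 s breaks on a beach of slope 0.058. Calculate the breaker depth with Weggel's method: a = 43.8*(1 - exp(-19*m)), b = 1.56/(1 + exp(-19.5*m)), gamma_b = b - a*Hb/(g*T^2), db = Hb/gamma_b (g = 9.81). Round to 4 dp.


a = 43.8 * (1 - exp(-19 * m))
exp(-19 * 0.058) = exp(-1.1020) = 0.332206
a = 43.8 * (1 - 0.332206) = 29.249377
b = 1.56 / (1 + exp(-19.5 * m))
exp(-19.5 * 0.058) = exp(-1.1310) = 0.322710
b = 1.56 / (1 + 0.322710) = 1.179397
Hb / (g * T^2) = 2.43 / (9.81 * 13.5^2) = 2.43 / 1787.8725 = 0.00135916
gamma_b = b - a * Hb/(g*T^2) = 1.179397 - 29.249377 * 0.00135916 = 1.139642
db = Hb / gamma_b = 2.43 / 1.139642
db = 2.1322 m

2.1322


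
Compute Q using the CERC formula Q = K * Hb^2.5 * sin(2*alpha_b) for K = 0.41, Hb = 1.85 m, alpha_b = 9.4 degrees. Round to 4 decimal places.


Q = K * Hb^2.5 * sin(2 * alpha_b)
Hb^2.5 = 1.85^2.5 = 4.655103
sin(2 * 9.4) = sin(18.8) = 0.322266
Q = 0.41 * 4.655103 * 0.322266
Q = 0.6151 m^3/s

0.6151


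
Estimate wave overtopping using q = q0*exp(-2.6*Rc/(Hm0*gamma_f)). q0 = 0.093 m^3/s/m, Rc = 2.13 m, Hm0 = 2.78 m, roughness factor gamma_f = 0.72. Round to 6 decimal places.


q = q0 * exp(-2.6 * Rc / (Hm0 * gamma_f))
Exponent = -2.6 * 2.13 / (2.78 * 0.72)
= -2.6 * 2.13 / 2.0016
= -2.766787
exp(-2.766787) = 0.062864
q = 0.093 * 0.062864
q = 0.005846 m^3/s/m

0.005846


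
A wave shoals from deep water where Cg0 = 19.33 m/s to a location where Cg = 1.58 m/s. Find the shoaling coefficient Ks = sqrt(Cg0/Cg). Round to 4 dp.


Ks = sqrt(Cg0 / Cg)
Ks = sqrt(19.33 / 1.58)
Ks = sqrt(12.2342)
Ks = 3.4977

3.4977


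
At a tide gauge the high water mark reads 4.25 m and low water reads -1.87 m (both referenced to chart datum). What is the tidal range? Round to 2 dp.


Tidal range = High water - Low water
Tidal range = 4.25 - (-1.87)
Tidal range = 6.12 m

6.12


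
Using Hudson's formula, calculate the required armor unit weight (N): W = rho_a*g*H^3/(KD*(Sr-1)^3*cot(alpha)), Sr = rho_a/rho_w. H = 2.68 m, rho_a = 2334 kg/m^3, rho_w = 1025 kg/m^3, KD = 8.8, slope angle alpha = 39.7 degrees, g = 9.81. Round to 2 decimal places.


Sr = rho_a / rho_w = 2334 / 1025 = 2.277073
(Sr - 1) = 1.277073
(Sr - 1)^3 = 2.082799
cot(39.7) = 1 / tan(39.7) = 1 / 0.830216 = 1.204506
Numerator = 2334 * 9.81 * 2.68^3 = 440731.6518
Denominator = 8.8 * 2.082799 * 1.204506 = 22.076942
W = 440731.6518 / 22.076942
W = 19963.44 N

19963.44


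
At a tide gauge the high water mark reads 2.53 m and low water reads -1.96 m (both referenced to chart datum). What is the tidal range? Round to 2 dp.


Tidal range = High water - Low water
Tidal range = 2.53 - (-1.96)
Tidal range = 4.49 m

4.49


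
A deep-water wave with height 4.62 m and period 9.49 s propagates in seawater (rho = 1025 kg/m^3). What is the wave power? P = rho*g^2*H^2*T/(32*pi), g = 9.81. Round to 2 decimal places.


P = rho * g^2 * H^2 * T / (32 * pi)
P = 1025 * 9.81^2 * 4.62^2 * 9.49 / (32 * pi)
P = 1025 * 96.2361 * 21.3444 * 9.49 / 100.53096
P = 198752.31 W/m

198752.31


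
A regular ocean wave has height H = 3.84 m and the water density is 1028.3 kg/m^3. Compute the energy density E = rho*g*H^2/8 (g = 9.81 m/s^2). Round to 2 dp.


E = (1/8) * rho * g * H^2
E = (1/8) * 1028.3 * 9.81 * 3.84^2
E = 0.125 * 1028.3 * 9.81 * 14.7456
E = 18593.51 J/m^2

18593.51


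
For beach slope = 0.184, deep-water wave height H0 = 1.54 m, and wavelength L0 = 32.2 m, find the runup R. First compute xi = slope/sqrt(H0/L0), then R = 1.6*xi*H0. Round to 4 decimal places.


xi = slope / sqrt(H0/L0)
H0/L0 = 1.54/32.2 = 0.047826
sqrt(0.047826) = 0.218692
xi = 0.184 / 0.218692 = 0.841367
R = 1.6 * xi * H0 = 1.6 * 0.841367 * 1.54
R = 2.0731 m

2.0731


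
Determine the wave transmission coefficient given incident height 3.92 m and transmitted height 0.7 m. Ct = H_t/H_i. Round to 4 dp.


Ct = H_t / H_i
Ct = 0.7 / 3.92
Ct = 0.1786

0.1786


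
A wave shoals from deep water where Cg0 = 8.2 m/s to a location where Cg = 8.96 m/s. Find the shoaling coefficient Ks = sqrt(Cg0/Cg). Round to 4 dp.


Ks = sqrt(Cg0 / Cg)
Ks = sqrt(8.2 / 8.96)
Ks = sqrt(0.9152)
Ks = 0.9566

0.9566


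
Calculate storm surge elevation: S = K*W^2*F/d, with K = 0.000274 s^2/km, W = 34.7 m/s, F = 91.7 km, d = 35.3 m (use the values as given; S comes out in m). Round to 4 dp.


S = K * W^2 * F / d
W^2 = 34.7^2 = 1204.09
S = 0.000274 * 1204.09 * 91.7 / 35.3
Numerator = 0.000274 * 1204.09 * 91.7 = 30.253725
S = 30.253725 / 35.3 = 0.8570 m

0.8570


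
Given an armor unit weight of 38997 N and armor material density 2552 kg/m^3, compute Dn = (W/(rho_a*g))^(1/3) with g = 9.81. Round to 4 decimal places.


V = W / (rho_a * g)
V = 38997 / (2552 * 9.81)
V = 38997 / 25035.12
V = 1.557692 m^3
Dn = V^(1/3) = 1.557692^(1/3)
Dn = 1.1592 m

1.1592


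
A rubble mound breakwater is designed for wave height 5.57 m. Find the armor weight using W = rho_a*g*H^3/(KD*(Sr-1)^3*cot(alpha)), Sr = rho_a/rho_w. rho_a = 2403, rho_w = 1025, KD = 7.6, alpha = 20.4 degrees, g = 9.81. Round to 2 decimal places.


Sr = rho_a / rho_w = 2403 / 1025 = 2.344390
(Sr - 1) = 1.344390
(Sr - 1)^3 = 2.429831
cot(20.4) = 1 / tan(20.4) = 1 / 0.371897 = 2.688919
Numerator = 2403 * 9.81 * 5.57^3 = 4073693.6278
Denominator = 7.6 * 2.429831 * 2.688919 = 49.655500
W = 4073693.6278 / 49.655500
W = 82039.12 N

82039.12


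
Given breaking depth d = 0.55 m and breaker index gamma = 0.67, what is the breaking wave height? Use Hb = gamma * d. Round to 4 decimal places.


Hb = gamma * d
Hb = 0.67 * 0.55
Hb = 0.3685 m

0.3685


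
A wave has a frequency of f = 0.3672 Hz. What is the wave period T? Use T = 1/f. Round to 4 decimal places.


T = 1 / f
T = 1 / 0.3672
T = 2.7233 s

2.7233


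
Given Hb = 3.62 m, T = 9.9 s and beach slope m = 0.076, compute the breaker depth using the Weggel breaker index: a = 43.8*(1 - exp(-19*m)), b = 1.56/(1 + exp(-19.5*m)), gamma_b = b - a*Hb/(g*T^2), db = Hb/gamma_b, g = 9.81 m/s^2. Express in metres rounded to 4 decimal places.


a = 43.8 * (1 - exp(-19 * m))
exp(-19 * 0.076) = exp(-1.4440) = 0.235982
a = 43.8 * (1 - 0.235982) = 33.463991
b = 1.56 / (1 + exp(-19.5 * m))
exp(-19.5 * 0.076) = exp(-1.4820) = 0.227183
b = 1.56 / (1 + 0.227183) = 1.271204
Hb / (g * T^2) = 3.62 / (9.81 * 9.9^2) = 3.62 / 961.4781 = 0.00376504
gamma_b = b - a * Hb/(g*T^2) = 1.271204 - 33.463991 * 0.00376504 = 1.145211
db = Hb / gamma_b = 3.62 / 1.145211
db = 3.1610 m

3.1610


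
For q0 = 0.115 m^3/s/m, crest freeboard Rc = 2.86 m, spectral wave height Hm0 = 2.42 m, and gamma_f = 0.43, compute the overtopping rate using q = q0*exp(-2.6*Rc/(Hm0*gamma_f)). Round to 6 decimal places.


q = q0 * exp(-2.6 * Rc / (Hm0 * gamma_f))
Exponent = -2.6 * 2.86 / (2.42 * 0.43)
= -2.6 * 2.86 / 1.0406
= -7.145877
exp(-7.145877) = 0.000788
q = 0.115 * 0.000788
q = 0.000091 m^3/s/m

0.000091


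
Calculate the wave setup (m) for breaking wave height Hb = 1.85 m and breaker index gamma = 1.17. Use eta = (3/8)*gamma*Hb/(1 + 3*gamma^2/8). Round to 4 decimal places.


eta = (3/8) * gamma * Hb / (1 + 3*gamma^2/8)
Numerator = (3/8) * 1.17 * 1.85 = 0.811688
Denominator = 1 + 3*1.17^2/8 = 1 + 0.513338 = 1.513338
eta = 0.811688 / 1.513338
eta = 0.5364 m

0.5364


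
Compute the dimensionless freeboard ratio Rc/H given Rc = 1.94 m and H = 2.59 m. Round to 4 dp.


Relative freeboard = Rc / H
= 1.94 / 2.59
= 0.7490

0.7490


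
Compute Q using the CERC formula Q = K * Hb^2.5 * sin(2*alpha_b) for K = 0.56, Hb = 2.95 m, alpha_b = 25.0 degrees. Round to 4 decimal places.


Q = K * Hb^2.5 * sin(2 * alpha_b)
Hb^2.5 = 2.95^2.5 = 14.947035
sin(2 * 25.0) = sin(50.0) = 0.766044
Q = 0.56 * 14.947035 * 0.766044
Q = 6.4121 m^3/s

6.4121


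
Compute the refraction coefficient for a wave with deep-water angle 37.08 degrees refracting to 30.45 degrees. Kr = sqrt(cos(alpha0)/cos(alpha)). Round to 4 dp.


Kr = sqrt(cos(alpha0) / cos(alpha))
cos(37.08) = 0.797794
cos(30.45) = 0.862072
Kr = sqrt(0.797794 / 0.862072)
Kr = sqrt(0.925439)
Kr = 0.9620

0.9620


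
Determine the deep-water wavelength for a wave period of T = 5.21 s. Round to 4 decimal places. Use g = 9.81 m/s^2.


L0 = g * T^2 / (2 * pi)
L0 = 9.81 * 5.21^2 / (2 * pi)
L0 = 9.81 * 27.1441 / 6.28319
L0 = 266.2836 / 6.28319
L0 = 42.3804 m

42.3804


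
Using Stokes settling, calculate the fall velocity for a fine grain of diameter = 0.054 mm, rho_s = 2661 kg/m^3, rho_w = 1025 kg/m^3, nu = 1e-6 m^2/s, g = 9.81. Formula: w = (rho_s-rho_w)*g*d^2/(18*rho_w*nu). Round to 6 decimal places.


w = (rho_s - rho_w) * g * d^2 / (18 * rho_w * nu)
d = 0.054 mm = 0.000054 m
rho_s - rho_w = 2661 - 1025 = 1636
Numerator = 1636 * 9.81 * (0.000054)^2 = 0.000046799351
Denominator = 18 * 1025 * 1e-6 = 0.018450
w = 0.002537 m/s

0.002537


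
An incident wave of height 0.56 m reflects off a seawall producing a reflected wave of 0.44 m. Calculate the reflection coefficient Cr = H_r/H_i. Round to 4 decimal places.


Cr = H_r / H_i
Cr = 0.44 / 0.56
Cr = 0.7857

0.7857


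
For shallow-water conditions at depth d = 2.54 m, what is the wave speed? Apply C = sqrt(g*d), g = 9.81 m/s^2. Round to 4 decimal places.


Using the shallow-water approximation:
C = sqrt(g * d) = sqrt(9.81 * 2.54)
C = sqrt(24.9174)
C = 4.9917 m/s

4.9917


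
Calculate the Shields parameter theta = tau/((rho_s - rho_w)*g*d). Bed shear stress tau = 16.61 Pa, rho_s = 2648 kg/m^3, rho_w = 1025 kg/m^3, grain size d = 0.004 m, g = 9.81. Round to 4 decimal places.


theta = tau / ((rho_s - rho_w) * g * d)
rho_s - rho_w = 2648 - 1025 = 1623
Denominator = 1623 * 9.81 * 0.004 = 63.686520
theta = 16.61 / 63.686520
theta = 0.2608

0.2608


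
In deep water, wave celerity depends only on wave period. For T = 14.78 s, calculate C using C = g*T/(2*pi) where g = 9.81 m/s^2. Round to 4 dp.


We use the deep-water celerity formula:
C = g * T / (2 * pi)
C = 9.81 * 14.78 / (2 * 3.14159...)
C = 144.991800 / 6.283185
C = 23.0762 m/s

23.0762


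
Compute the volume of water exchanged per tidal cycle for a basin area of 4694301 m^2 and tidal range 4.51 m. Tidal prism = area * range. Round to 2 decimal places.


Tidal prism = Area * Tidal range
P = 4694301 * 4.51
P = 21171297.51 m^3

21171297.51


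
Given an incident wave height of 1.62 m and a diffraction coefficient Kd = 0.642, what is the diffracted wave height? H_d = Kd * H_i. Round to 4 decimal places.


H_d = Kd * H_i
H_d = 0.642 * 1.62
H_d = 1.0400 m

1.0400


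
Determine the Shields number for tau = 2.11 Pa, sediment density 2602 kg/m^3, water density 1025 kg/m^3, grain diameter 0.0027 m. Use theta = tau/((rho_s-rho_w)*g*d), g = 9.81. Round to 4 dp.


theta = tau / ((rho_s - rho_w) * g * d)
rho_s - rho_w = 2602 - 1025 = 1577
Denominator = 1577 * 9.81 * 0.0027 = 41.769999
theta = 2.11 / 41.769999
theta = 0.0505

0.0505


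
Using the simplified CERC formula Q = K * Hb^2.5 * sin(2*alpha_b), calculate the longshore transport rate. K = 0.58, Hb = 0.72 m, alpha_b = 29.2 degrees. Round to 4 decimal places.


Q = K * Hb^2.5 * sin(2 * alpha_b)
Hb^2.5 = 0.72^2.5 = 0.439877
sin(2 * 29.2) = sin(58.4) = 0.851727
Q = 0.58 * 0.439877 * 0.851727
Q = 0.2173 m^3/s

0.2173


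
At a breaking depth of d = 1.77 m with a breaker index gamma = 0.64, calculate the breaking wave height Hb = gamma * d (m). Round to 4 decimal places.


Hb = gamma * d
Hb = 0.64 * 1.77
Hb = 1.1328 m

1.1328


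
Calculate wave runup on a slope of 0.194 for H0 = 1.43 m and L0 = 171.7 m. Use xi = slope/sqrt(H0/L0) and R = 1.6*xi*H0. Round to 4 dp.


xi = slope / sqrt(H0/L0)
H0/L0 = 1.43/171.7 = 0.008328
sqrt(0.008328) = 0.091261
xi = 0.194 / 0.091261 = 2.125783
R = 1.6 * xi * H0 = 1.6 * 2.125783 * 1.43
R = 4.8638 m

4.8638


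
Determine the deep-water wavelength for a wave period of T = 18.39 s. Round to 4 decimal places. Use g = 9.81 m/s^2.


L0 = g * T^2 / (2 * pi)
L0 = 9.81 * 18.39^2 / (2 * pi)
L0 = 9.81 * 338.1921 / 6.28319
L0 = 3317.6645 / 6.28319
L0 = 528.0227 m

528.0227


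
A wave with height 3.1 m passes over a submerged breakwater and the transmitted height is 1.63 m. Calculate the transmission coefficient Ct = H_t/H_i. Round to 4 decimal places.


Ct = H_t / H_i
Ct = 1.63 / 3.1
Ct = 0.5258

0.5258


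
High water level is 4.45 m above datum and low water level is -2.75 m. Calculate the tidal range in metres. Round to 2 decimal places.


Tidal range = High water - Low water
Tidal range = 4.45 - (-2.75)
Tidal range = 7.20 m

7.20


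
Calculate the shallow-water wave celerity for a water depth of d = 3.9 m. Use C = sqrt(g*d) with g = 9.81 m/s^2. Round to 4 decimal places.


Using the shallow-water approximation:
C = sqrt(g * d) = sqrt(9.81 * 3.9)
C = sqrt(38.2590)
C = 6.1854 m/s

6.1854


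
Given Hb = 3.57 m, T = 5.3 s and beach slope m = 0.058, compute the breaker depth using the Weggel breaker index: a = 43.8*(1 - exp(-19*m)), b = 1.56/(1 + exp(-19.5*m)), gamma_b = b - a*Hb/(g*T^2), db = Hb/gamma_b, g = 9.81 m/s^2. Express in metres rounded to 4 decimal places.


a = 43.8 * (1 - exp(-19 * m))
exp(-19 * 0.058) = exp(-1.1020) = 0.332206
a = 43.8 * (1 - 0.332206) = 29.249377
b = 1.56 / (1 + exp(-19.5 * m))
exp(-19.5 * 0.058) = exp(-1.1310) = 0.322710
b = 1.56 / (1 + 0.322710) = 1.179397
Hb / (g * T^2) = 3.57 / (9.81 * 5.3^2) = 3.57 / 275.5629 = 0.01295530
gamma_b = b - a * Hb/(g*T^2) = 1.179397 - 29.249377 * 0.01295530 = 0.800462
db = Hb / gamma_b = 3.57 / 0.800462
db = 4.4599 m

4.4599


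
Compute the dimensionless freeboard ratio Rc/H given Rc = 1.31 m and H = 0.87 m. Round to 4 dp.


Relative freeboard = Rc / H
= 1.31 / 0.87
= 1.5057

1.5057


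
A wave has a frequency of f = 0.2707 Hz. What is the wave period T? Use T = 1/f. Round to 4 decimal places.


T = 1 / f
T = 1 / 0.2707
T = 3.6941 s

3.6941


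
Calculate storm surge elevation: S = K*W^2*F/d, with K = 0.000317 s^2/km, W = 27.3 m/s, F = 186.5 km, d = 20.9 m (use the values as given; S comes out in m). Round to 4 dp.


S = K * W^2 * F / d
W^2 = 27.3^2 = 745.29
S = 0.000317 * 745.29 * 186.5 / 20.9
Numerator = 0.000317 * 745.29 * 186.5 = 44.061917
S = 44.061917 / 20.9 = 2.1082 m

2.1082


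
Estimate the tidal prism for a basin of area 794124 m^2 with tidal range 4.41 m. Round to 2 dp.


Tidal prism = Area * Tidal range
P = 794124 * 4.41
P = 3502086.84 m^3

3502086.84


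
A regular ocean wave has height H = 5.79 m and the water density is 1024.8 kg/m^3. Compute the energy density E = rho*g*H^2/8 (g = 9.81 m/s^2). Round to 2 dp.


E = (1/8) * rho * g * H^2
E = (1/8) * 1024.8 * 9.81 * 5.79^2
E = 0.125 * 1024.8 * 9.81 * 33.5241
E = 42128.43 J/m^2

42128.43


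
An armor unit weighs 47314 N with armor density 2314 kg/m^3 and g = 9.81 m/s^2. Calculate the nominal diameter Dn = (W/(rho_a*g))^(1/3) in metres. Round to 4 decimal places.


V = W / (rho_a * g)
V = 47314 / (2314 * 9.81)
V = 47314 / 22700.34
V = 2.084286 m^3
Dn = V^(1/3) = 2.084286^(1/3)
Dn = 1.2774 m

1.2774


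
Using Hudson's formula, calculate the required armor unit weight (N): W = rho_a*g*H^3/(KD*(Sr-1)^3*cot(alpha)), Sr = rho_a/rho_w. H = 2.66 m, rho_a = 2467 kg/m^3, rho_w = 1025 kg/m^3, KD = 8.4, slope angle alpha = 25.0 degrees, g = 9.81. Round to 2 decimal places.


Sr = rho_a / rho_w = 2467 / 1025 = 2.406829
(Sr - 1) = 1.406829
(Sr - 1)^3 = 2.784352
cot(25.0) = 1 / tan(25.0) = 1 / 0.466308 = 2.144507
Numerator = 2467 * 9.81 * 2.66^3 = 455494.4260
Denominator = 8.4 * 2.784352 * 2.144507 = 50.156927
W = 455494.4260 / 50.156927
W = 9081.39 N

9081.39


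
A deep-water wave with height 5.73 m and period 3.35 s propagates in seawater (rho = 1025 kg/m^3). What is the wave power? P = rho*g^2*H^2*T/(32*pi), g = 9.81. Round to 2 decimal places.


P = rho * g^2 * H^2 * T / (32 * pi)
P = 1025 * 9.81^2 * 5.73^2 * 3.35 / (32 * pi)
P = 1025 * 96.2361 * 32.8329 * 3.35 / 100.53096
P = 107923.51 W/m

107923.51


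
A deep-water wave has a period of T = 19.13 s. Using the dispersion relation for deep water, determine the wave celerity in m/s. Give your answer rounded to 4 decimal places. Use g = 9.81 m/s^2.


We use the deep-water celerity formula:
C = g * T / (2 * pi)
C = 9.81 * 19.13 / (2 * 3.14159...)
C = 187.665300 / 6.283185
C = 29.8679 m/s

29.8679


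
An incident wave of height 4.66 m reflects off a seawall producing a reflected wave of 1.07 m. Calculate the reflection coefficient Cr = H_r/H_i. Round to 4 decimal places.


Cr = H_r / H_i
Cr = 1.07 / 4.66
Cr = 0.2296

0.2296


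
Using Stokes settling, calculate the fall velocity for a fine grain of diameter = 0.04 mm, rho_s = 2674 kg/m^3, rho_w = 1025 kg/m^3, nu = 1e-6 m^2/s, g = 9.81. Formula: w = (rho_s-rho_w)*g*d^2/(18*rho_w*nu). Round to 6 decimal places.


w = (rho_s - rho_w) * g * d^2 / (18 * rho_w * nu)
d = 0.04 mm = 0.000040 m
rho_s - rho_w = 2674 - 1025 = 1649
Numerator = 1649 * 9.81 * (0.000040)^2 = 0.000025882704
Denominator = 18 * 1025 * 1e-6 = 0.018450
w = 0.001403 m/s

0.001403


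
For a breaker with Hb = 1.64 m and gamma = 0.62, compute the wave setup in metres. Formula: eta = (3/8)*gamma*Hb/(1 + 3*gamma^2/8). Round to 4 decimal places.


eta = (3/8) * gamma * Hb / (1 + 3*gamma^2/8)
Numerator = (3/8) * 0.62 * 1.64 = 0.381300
Denominator = 1 + 3*0.62^2/8 = 1 + 0.144150 = 1.144150
eta = 0.381300 / 1.144150
eta = 0.3333 m

0.3333


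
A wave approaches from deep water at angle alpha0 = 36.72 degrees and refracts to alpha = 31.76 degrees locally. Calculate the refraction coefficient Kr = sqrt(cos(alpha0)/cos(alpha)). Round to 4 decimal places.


Kr = sqrt(cos(alpha0) / cos(alpha))
cos(36.72) = 0.801567
cos(31.76) = 0.850260
Kr = sqrt(0.801567 / 0.850260)
Kr = sqrt(0.942731)
Kr = 0.9709

0.9709


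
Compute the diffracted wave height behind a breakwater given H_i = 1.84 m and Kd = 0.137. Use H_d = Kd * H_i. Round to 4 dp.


H_d = Kd * H_i
H_d = 0.137 * 1.84
H_d = 0.2521 m

0.2521


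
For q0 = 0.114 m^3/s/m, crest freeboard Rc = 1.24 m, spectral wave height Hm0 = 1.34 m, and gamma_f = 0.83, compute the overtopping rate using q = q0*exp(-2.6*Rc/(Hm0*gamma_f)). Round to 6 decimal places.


q = q0 * exp(-2.6 * Rc / (Hm0 * gamma_f))
Exponent = -2.6 * 1.24 / (1.34 * 0.83)
= -2.6 * 1.24 / 1.1122
= -2.898759
exp(-2.898759) = 0.055092
q = 0.114 * 0.055092
q = 0.006280 m^3/s/m

0.006280


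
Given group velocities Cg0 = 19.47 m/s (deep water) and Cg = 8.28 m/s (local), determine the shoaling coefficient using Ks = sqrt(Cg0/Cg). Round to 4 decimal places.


Ks = sqrt(Cg0 / Cg)
Ks = sqrt(19.47 / 8.28)
Ks = sqrt(2.3514)
Ks = 1.5334

1.5334


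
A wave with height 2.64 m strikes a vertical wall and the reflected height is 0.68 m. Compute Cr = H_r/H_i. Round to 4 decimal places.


Cr = H_r / H_i
Cr = 0.68 / 2.64
Cr = 0.2576

0.2576


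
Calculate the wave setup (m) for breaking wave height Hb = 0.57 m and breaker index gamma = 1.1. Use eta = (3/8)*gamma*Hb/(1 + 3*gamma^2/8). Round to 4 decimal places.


eta = (3/8) * gamma * Hb / (1 + 3*gamma^2/8)
Numerator = (3/8) * 1.1 * 0.57 = 0.235125
Denominator = 1 + 3*1.1^2/8 = 1 + 0.453750 = 1.453750
eta = 0.235125 / 1.453750
eta = 0.1617 m

0.1617


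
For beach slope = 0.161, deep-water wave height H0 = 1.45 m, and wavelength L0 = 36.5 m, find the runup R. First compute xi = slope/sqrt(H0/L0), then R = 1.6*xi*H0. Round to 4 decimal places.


xi = slope / sqrt(H0/L0)
H0/L0 = 1.45/36.5 = 0.039726
sqrt(0.039726) = 0.199314
xi = 0.161 / 0.199314 = 0.807771
R = 1.6 * xi * H0 = 1.6 * 0.807771 * 1.45
R = 1.8740 m

1.8740


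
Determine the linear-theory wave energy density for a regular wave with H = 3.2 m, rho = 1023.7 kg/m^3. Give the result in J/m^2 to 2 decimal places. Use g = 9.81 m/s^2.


E = (1/8) * rho * g * H^2
E = (1/8) * 1023.7 * 9.81 * 3.2^2
E = 0.125 * 1023.7 * 9.81 * 10.2400
E = 12854.40 J/m^2

12854.40


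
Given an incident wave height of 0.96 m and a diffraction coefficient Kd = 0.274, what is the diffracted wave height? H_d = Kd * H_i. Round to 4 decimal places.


H_d = Kd * H_i
H_d = 0.274 * 0.96
H_d = 0.2630 m

0.2630


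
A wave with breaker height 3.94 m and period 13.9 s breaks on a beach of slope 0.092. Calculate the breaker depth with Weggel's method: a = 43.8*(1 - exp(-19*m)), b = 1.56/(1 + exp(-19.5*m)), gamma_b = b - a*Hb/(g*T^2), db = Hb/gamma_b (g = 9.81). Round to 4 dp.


a = 43.8 * (1 - exp(-19 * m))
exp(-19 * 0.092) = exp(-1.7480) = 0.174122
a = 43.8 * (1 - 0.174122) = 36.173463
b = 1.56 / (1 + exp(-19.5 * m))
exp(-19.5 * 0.092) = exp(-1.7940) = 0.166294
b = 1.56 / (1 + 0.166294) = 1.337571
Hb / (g * T^2) = 3.94 / (9.81 * 13.9^2) = 3.94 / 1895.3901 = 0.00207873
gamma_b = b - a * Hb/(g*T^2) = 1.337571 - 36.173463 * 0.00207873 = 1.262376
db = Hb / gamma_b = 3.94 / 1.262376
db = 3.1211 m

3.1211


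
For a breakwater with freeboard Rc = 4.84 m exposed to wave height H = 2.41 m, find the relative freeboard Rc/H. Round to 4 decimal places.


Relative freeboard = Rc / H
= 4.84 / 2.41
= 2.0083

2.0083


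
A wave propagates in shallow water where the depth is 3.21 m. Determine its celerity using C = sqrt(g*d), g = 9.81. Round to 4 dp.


Using the shallow-water approximation:
C = sqrt(g * d) = sqrt(9.81 * 3.21)
C = sqrt(31.4901)
C = 5.6116 m/s

5.6116


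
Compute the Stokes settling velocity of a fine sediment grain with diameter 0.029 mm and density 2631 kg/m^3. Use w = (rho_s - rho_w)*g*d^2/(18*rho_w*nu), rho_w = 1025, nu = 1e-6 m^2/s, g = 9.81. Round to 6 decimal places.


w = (rho_s - rho_w) * g * d^2 / (18 * rho_w * nu)
d = 0.029 mm = 0.000029 m
rho_s - rho_w = 2631 - 1025 = 1606
Numerator = 1606 * 9.81 * (0.000029)^2 = 0.000013249837
Denominator = 18 * 1025 * 1e-6 = 0.018450
w = 0.000718 m/s

0.000718


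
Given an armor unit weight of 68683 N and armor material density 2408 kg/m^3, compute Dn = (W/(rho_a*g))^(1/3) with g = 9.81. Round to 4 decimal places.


V = W / (rho_a * g)
V = 68683 / (2408 * 9.81)
V = 68683 / 23622.48
V = 2.907527 m^3
Dn = V^(1/3) = 2.907527^(1/3)
Dn = 1.4273 m

1.4273


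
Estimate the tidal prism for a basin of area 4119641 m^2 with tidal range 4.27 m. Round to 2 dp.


Tidal prism = Area * Tidal range
P = 4119641 * 4.27
P = 17590867.07 m^3

17590867.07


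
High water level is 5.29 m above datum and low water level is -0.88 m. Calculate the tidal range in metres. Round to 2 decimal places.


Tidal range = High water - Low water
Tidal range = 5.29 - (-0.88)
Tidal range = 6.17 m

6.17


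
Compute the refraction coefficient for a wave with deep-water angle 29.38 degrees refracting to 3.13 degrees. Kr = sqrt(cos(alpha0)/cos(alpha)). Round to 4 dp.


Kr = sqrt(cos(alpha0) / cos(alpha))
cos(29.38) = 0.871385
cos(3.13) = 0.998508
Kr = sqrt(0.871385 / 0.998508)
Kr = sqrt(0.872687)
Kr = 0.9342

0.9342


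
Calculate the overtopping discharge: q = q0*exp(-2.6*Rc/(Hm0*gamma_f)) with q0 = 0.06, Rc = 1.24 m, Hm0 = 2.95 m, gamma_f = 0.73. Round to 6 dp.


q = q0 * exp(-2.6 * Rc / (Hm0 * gamma_f))
Exponent = -2.6 * 1.24 / (2.95 * 0.73)
= -2.6 * 1.24 / 2.1535
= -1.497098
exp(-1.497098) = 0.223779
q = 0.06 * 0.223779
q = 0.013427 m^3/s/m

0.013427


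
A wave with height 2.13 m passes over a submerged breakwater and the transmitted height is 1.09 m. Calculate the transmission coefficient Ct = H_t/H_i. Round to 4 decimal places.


Ct = H_t / H_i
Ct = 1.09 / 2.13
Ct = 0.5117

0.5117


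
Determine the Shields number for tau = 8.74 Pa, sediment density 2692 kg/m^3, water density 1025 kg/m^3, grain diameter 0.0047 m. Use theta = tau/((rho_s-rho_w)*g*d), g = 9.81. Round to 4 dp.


theta = tau / ((rho_s - rho_w) * g * d)
rho_s - rho_w = 2692 - 1025 = 1667
Denominator = 1667 * 9.81 * 0.0047 = 76.860369
theta = 8.74 / 76.860369
theta = 0.1137

0.1137


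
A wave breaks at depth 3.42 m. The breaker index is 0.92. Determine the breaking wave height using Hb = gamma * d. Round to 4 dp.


Hb = gamma * d
Hb = 0.92 * 3.42
Hb = 3.1464 m

3.1464


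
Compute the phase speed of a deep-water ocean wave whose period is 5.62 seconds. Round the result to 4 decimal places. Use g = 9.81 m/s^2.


We use the deep-water celerity formula:
C = g * T / (2 * pi)
C = 9.81 * 5.62 / (2 * 3.14159...)
C = 55.132200 / 6.283185
C = 8.7746 m/s

8.7746


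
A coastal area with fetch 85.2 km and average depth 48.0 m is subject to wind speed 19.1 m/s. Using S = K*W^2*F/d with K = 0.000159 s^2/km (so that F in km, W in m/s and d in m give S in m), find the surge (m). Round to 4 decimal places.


S = K * W^2 * F / d
W^2 = 19.1^2 = 364.81
S = 0.000159 * 364.81 * 85.2 / 48.0
Numerator = 0.000159 * 364.81 * 85.2 = 4.942008
S = 4.942008 / 48.0 = 0.1030 m

0.1030


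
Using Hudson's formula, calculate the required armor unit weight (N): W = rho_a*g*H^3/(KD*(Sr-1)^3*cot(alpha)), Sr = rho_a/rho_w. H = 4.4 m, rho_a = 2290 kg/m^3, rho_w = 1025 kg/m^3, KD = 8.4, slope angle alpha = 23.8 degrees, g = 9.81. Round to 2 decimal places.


Sr = rho_a / rho_w = 2290 / 1025 = 2.234146
(Sr - 1) = 1.234146
(Sr - 1)^3 = 1.879750
cot(23.8) = 1 / tan(23.8) = 1 / 0.441053 = 2.267304
Numerator = 2290 * 9.81 * 4.4^3 = 1913650.0416
Denominator = 8.4 * 1.879750 * 2.267304 = 35.800486
W = 1913650.0416 / 35.800486
W = 53453.19 N

53453.19


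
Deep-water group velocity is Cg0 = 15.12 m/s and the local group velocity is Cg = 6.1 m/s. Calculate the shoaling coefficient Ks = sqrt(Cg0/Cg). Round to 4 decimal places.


Ks = sqrt(Cg0 / Cg)
Ks = sqrt(15.12 / 6.1)
Ks = sqrt(2.4787)
Ks = 1.5744

1.5744


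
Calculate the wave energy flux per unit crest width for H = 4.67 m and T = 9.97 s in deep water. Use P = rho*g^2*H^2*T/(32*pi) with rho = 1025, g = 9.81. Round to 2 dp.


P = rho * g^2 * H^2 * T / (32 * pi)
P = 1025 * 9.81^2 * 4.67^2 * 9.97 / (32 * pi)
P = 1025 * 96.2361 * 21.8089 * 9.97 / 100.53096
P = 213349.17 W/m

213349.17


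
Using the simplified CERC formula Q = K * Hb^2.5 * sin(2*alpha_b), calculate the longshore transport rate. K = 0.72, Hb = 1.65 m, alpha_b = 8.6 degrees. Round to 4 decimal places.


Q = K * Hb^2.5 * sin(2 * alpha_b)
Hb^2.5 = 1.65^2.5 = 3.497115
sin(2 * 8.6) = sin(17.2) = 0.295708
Q = 0.72 * 3.497115 * 0.295708
Q = 0.7446 m^3/s

0.7446
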